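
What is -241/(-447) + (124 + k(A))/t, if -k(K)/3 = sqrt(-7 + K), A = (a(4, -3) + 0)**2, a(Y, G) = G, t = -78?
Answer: -2035/1937 + sqrt(2)/26 ≈ -0.99620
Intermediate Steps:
A = 9 (A = (-3 + 0)**2 = (-3)**2 = 9)
k(K) = -3*sqrt(-7 + K)
-241/(-447) + (124 + k(A))/t = -241/(-447) + (124 - 3*sqrt(-7 + 9))/(-78) = -241*(-1/447) + (124 - 3*sqrt(2))*(-1/78) = 241/447 + (-62/39 + sqrt(2)/26) = -2035/1937 + sqrt(2)/26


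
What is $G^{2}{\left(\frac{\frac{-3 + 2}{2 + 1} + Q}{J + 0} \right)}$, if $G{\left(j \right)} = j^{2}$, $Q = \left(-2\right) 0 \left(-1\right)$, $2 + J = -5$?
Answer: $\frac{1}{194481} \approx 5.1419 \cdot 10^{-6}$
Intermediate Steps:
$J = -7$ ($J = -2 - 5 = -7$)
$Q = 0$ ($Q = 0 \left(-1\right) = 0$)
$G^{2}{\left(\frac{\frac{-3 + 2}{2 + 1} + Q}{J + 0} \right)} = \left(\left(\frac{\frac{-3 + 2}{2 + 1} + 0}{-7 + 0}\right)^{2}\right)^{2} = \left(\left(\frac{- \frac{1}{3} + 0}{-7}\right)^{2}\right)^{2} = \left(\left(\left(\left(-1\right) \frac{1}{3} + 0\right) \left(- \frac{1}{7}\right)\right)^{2}\right)^{2} = \left(\left(\left(- \frac{1}{3} + 0\right) \left(- \frac{1}{7}\right)\right)^{2}\right)^{2} = \left(\left(\left(- \frac{1}{3}\right) \left(- \frac{1}{7}\right)\right)^{2}\right)^{2} = \left(\left(\frac{1}{21}\right)^{2}\right)^{2} = \left(\frac{1}{441}\right)^{2} = \frac{1}{194481}$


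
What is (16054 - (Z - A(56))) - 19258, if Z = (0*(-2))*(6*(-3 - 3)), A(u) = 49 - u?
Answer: -3211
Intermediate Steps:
Z = 0 (Z = 0*(6*(-6)) = 0*(-36) = 0)
(16054 - (Z - A(56))) - 19258 = (16054 - (0 - (49 - 1*56))) - 19258 = (16054 - (0 - (49 - 56))) - 19258 = (16054 - (0 - 1*(-7))) - 19258 = (16054 - (0 + 7)) - 19258 = (16054 - 1*7) - 19258 = (16054 - 7) - 19258 = 16047 - 19258 = -3211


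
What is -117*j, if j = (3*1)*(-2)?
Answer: 702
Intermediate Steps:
j = -6 (j = 3*(-2) = -6)
-117*j = -117*(-6) = 702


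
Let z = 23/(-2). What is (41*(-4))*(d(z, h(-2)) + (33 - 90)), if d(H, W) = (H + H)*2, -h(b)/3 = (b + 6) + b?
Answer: 16892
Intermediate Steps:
h(b) = -18 - 6*b (h(b) = -3*((b + 6) + b) = -3*((6 + b) + b) = -3*(6 + 2*b) = -18 - 6*b)
z = -23/2 (z = 23*(-½) = -23/2 ≈ -11.500)
d(H, W) = 4*H (d(H, W) = (2*H)*2 = 4*H)
(41*(-4))*(d(z, h(-2)) + (33 - 90)) = (41*(-4))*(4*(-23/2) + (33 - 90)) = -164*(-46 - 57) = -164*(-103) = 16892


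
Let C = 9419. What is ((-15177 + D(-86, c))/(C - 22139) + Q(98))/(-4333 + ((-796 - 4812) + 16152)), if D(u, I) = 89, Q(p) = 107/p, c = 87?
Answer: 177479/483899010 ≈ 0.00036677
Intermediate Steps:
((-15177 + D(-86, c))/(C - 22139) + Q(98))/(-4333 + ((-796 - 4812) + 16152)) = ((-15177 + 89)/(9419 - 22139) + 107/98)/(-4333 + ((-796 - 4812) + 16152)) = (-15088/(-12720) + 107*(1/98))/(-4333 + (-5608 + 16152)) = (-15088*(-1/12720) + 107/98)/(-4333 + 10544) = (943/795 + 107/98)/6211 = (177479/77910)*(1/6211) = 177479/483899010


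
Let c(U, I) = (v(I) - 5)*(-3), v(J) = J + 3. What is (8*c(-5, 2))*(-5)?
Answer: 0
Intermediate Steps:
v(J) = 3 + J
c(U, I) = 6 - 3*I (c(U, I) = ((3 + I) - 5)*(-3) = (-2 + I)*(-3) = 6 - 3*I)
(8*c(-5, 2))*(-5) = (8*(6 - 3*2))*(-5) = (8*(6 - 6))*(-5) = (8*0)*(-5) = 0*(-5) = 0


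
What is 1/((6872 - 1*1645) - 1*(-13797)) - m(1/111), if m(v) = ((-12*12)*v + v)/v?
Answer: 2720433/19024 ≈ 143.00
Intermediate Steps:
m(v) = -143 (m(v) = (-144*v + v)/v = (-143*v)/v = -143)
1/((6872 - 1*1645) - 1*(-13797)) - m(1/111) = 1/((6872 - 1*1645) - 1*(-13797)) - 1*(-143) = 1/((6872 - 1645) + 13797) + 143 = 1/(5227 + 13797) + 143 = 1/19024 + 143 = 2720433/19024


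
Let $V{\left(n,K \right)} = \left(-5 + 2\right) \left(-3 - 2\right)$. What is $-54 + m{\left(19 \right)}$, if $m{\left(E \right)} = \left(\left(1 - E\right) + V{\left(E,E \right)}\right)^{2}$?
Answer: $-45$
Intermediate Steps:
$V{\left(n,K \right)} = 15$ ($V{\left(n,K \right)} = \left(-3\right) \left(-5\right) = 15$)
$m{\left(E \right)} = \left(16 - E\right)^{2}$ ($m{\left(E \right)} = \left(\left(1 - E\right) + 15\right)^{2} = \left(16 - E\right)^{2}$)
$-54 + m{\left(19 \right)} = -54 + \left(16 - 19\right)^{2} = -54 + \left(-3\right)^{2} = -54 + 9 = -45$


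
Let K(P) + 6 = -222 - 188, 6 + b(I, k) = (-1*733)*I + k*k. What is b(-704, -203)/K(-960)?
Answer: -557235/416 ≈ -1339.5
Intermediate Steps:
b(I, k) = -6 + k² - 733*I (b(I, k) = -6 + ((-1*733)*I + k*k) = -6 + (-733*I + k²) = -6 + (k² - 733*I) = -6 + k² - 733*I)
K(P) = -416 (K(P) = -6 + (-222 - 188) = -6 - 410 = -416)
b(-704, -203)/K(-960) = (-6 + (-203)² - 733*(-704))/(-416) = (-6 + 41209 + 516032)*(-1/416) = 557235*(-1/416) = -557235/416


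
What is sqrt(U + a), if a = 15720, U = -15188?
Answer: 2*sqrt(133) ≈ 23.065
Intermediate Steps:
sqrt(U + a) = sqrt(-15188 + 15720) = sqrt(532) = 2*sqrt(133)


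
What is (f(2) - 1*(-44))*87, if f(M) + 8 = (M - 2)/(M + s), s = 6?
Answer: 3132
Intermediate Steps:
f(M) = -8 + (-2 + M)/(6 + M) (f(M) = -8 + (M - 2)/(M + 6) = -8 + (-2 + M)/(6 + M))
(f(2) - 1*(-44))*87 = ((-50 - 7*2)/(6 + 2) - 1*(-44))*87 = ((-50 - 14)/8 + 44)*87 = ((1/8)*(-64) + 44)*87 = (-8 + 44)*87 = 36*87 = 3132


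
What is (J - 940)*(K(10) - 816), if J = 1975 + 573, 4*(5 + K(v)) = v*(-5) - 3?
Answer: -1341474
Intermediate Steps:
K(v) = -23/4 - 5*v/4 (K(v) = -5 + (v*(-5) - 3)/4 = -5 + (-5*v - 3)/4 = -5 + (-3 - 5*v)/4 = -5 + (-3/4 - 5*v/4) = -23/4 - 5*v/4)
J = 2548
(J - 940)*(K(10) - 816) = (2548 - 940)*((-23/4 - 5/4*10) - 816) = 1608*((-23/4 - 25/2) - 816) = 1608*(-73/4 - 816) = 1608*(-3337/4) = -1341474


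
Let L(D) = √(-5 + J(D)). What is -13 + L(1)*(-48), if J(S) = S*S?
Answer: -13 - 96*I ≈ -13.0 - 96.0*I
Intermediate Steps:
J(S) = S²
L(D) = √(-5 + D²)
-13 + L(1)*(-48) = -13 + √(-5 + 1²)*(-48) = -13 + √(-5 + 1)*(-48) = -13 + √(-4)*(-48) = -13 + (2*I)*(-48) = -13 - 96*I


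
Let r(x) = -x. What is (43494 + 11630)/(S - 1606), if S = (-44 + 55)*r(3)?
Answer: -55124/1639 ≈ -33.633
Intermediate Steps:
S = -33 (S = (-44 + 55)*(-1*3) = 11*(-3) = -33)
(43494 + 11630)/(S - 1606) = (43494 + 11630)/(-33 - 1606) = 55124/(-1639) = 55124*(-1/1639) = -55124/1639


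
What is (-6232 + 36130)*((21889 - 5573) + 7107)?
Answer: 700300854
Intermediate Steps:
(-6232 + 36130)*((21889 - 5573) + 7107) = 29898*(16316 + 7107) = 29898*23423 = 700300854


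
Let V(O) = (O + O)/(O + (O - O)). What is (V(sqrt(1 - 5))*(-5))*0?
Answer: 0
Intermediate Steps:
V(O) = 2 (V(O) = (2*O)/(O + 0) = (2*O)/O = 2)
(V(sqrt(1 - 5))*(-5))*0 = (2*(-5))*0 = -10*0 = 0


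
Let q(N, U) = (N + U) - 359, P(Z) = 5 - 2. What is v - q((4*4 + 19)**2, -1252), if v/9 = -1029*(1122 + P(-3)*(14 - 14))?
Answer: -10390456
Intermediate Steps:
P(Z) = 3
q(N, U) = -359 + N + U
v = -10390842 (v = 9*(-1029*(1122 + 3*(14 - 14))) = 9*(-1029*(1122 + 3*0)) = 9*(-1029*(1122 + 0)) = 9*(-1029*1122) = 9*(-1154538) = -10390842)
v - q((4*4 + 19)**2, -1252) = -10390842 - (-359 + (4*4 + 19)**2 - 1252) = -10390842 - (-359 + (16 + 19)**2 - 1252) = -10390842 - (-359 + 35**2 - 1252) = -10390842 - (-359 + 1225 - 1252) = -10390842 - 1*(-386) = -10390842 + 386 = -10390456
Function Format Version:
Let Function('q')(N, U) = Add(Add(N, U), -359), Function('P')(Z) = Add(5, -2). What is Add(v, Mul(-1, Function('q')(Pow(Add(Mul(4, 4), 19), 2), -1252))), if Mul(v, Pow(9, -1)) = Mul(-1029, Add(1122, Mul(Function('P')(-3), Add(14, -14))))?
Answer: -10390456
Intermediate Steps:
Function('P')(Z) = 3
Function('q')(N, U) = Add(-359, N, U)
v = -10390842 (v = Mul(9, Mul(-1029, Add(1122, Mul(3, Add(14, -14))))) = Mul(9, Mul(-1029, Add(1122, Mul(3, 0)))) = Mul(9, Mul(-1029, Add(1122, 0))) = Mul(9, Mul(-1029, 1122)) = Mul(9, -1154538) = -10390842)
Add(v, Mul(-1, Function('q')(Pow(Add(Mul(4, 4), 19), 2), -1252))) = Add(-10390842, Mul(-1, Add(-359, Pow(Add(Mul(4, 4), 19), 2), -1252))) = Add(-10390842, Mul(-1, Add(-359, Pow(Add(16, 19), 2), -1252))) = Add(-10390842, Mul(-1, Add(-359, Pow(35, 2), -1252))) = Add(-10390842, Mul(-1, Add(-359, 1225, -1252))) = Add(-10390842, Mul(-1, -386)) = Add(-10390842, 386) = -10390456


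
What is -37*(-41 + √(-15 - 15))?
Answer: 1517 - 37*I*√30 ≈ 1517.0 - 202.66*I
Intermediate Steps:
-37*(-41 + √(-15 - 15)) = -37*(-41 + √(-30)) = -37*(-41 + I*√30) = 1517 - 37*I*√30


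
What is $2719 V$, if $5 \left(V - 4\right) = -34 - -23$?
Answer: $\frac{24471}{5} \approx 4894.2$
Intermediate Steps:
$V = \frac{9}{5}$ ($V = 4 + \frac{-34 - -23}{5} = 4 + \frac{-34 + 23}{5} = 4 + \frac{1}{5} \left(-11\right) = 4 - \frac{11}{5} = \frac{9}{5} \approx 1.8$)
$2719 V = 2719 \cdot \frac{9}{5} = \frac{24471}{5}$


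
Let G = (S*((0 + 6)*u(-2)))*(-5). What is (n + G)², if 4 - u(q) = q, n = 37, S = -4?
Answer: 573049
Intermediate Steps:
u(q) = 4 - q
G = 720 (G = -4*(0 + 6)*(4 - 1*(-2))*(-5) = -24*(4 + 2)*(-5) = -24*6*(-5) = -4*36*(-5) = -144*(-5) = 720)
(n + G)² = (37 + 720)² = 757² = 573049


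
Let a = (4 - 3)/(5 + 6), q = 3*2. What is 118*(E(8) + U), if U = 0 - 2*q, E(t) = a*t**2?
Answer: -8024/11 ≈ -729.45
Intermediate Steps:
q = 6
a = 1/11 ≈ 0.090909
E(t) = t**2/11
U = -12 (U = 0 - 2*6 = 0 - 12 = -12)
118*(E(8) + U) = 118*((1/11)*8**2 - 12) = 118*((1/11)*64 - 12) = 118*(64/11 - 12) = 118*(-68/11) = -8024/11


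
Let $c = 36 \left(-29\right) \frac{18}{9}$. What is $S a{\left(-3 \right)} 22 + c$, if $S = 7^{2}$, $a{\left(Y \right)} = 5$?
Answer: $3302$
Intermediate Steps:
$c = -2088$ ($c = - 1044 \cdot 18 \cdot \frac{1}{9} = \left(-1044\right) 2 = -2088$)
$S = 49$
$S a{\left(-3 \right)} 22 + c = 49 \cdot 5 \cdot 22 - 2088 = 245 \cdot 22 - 2088 = 5390 - 2088 = 3302$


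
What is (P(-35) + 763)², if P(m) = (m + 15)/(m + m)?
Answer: 28547649/49 ≈ 5.8261e+5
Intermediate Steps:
P(m) = (15 + m)/(2*m) (P(m) = (15 + m)/((2*m)) = (15 + m)*(1/(2*m)) = (15 + m)/(2*m))
(P(-35) + 763)² = ((½)*(15 - 35)/(-35) + 763)² = ((½)*(-1/35)*(-20) + 763)² = (2/7 + 763)² = (5343/7)² = 28547649/49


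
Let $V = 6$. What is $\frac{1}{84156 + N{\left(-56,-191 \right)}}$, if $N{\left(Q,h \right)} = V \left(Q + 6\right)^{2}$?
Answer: $\frac{1}{99156} \approx 1.0085 \cdot 10^{-5}$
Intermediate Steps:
$N{\left(Q,h \right)} = 6 \left(6 + Q\right)^{2}$ ($N{\left(Q,h \right)} = 6 \left(Q + 6\right)^{2} = 6 \left(6 + Q\right)^{2}$)
$\frac{1}{84156 + N{\left(-56,-191 \right)}} = \frac{1}{84156 + 6 \left(6 - 56\right)^{2}} = \frac{1}{84156 + 6 \left(-50\right)^{2}} = \frac{1}{84156 + 6 \cdot 2500} = \frac{1}{84156 + 15000} = \frac{1}{99156}$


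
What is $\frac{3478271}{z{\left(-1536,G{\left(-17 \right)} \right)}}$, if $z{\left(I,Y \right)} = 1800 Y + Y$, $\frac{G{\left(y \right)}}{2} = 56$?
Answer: $\frac{3478271}{201712} \approx 17.244$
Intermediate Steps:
$G{\left(y \right)} = 112$ ($G{\left(y \right)} = 2 \cdot 56 = 112$)
$z{\left(I,Y \right)} = 1801 Y$
$\frac{3478271}{z{\left(-1536,G{\left(-17 \right)} \right)}} = \frac{3478271}{1801 \cdot 112} = \frac{3478271}{201712}$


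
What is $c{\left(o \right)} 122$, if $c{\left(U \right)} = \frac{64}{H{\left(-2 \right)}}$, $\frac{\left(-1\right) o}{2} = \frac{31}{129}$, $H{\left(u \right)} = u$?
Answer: $-3904$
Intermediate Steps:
$o = - \frac{62}{129}$ ($o = - 2 \cdot \frac{31}{129} = - 2 \cdot 31 \cdot \frac{1}{129} = \left(-2\right) \frac{31}{129} = - \frac{62}{129} \approx -0.48062$)
$c{\left(U \right)} = -32$ ($c{\left(U \right)} = \frac{64}{-2} = 64 \left(- \frac{1}{2}\right) = -32$)
$c{\left(o \right)} 122 = \left(-32\right) 122 = -3904$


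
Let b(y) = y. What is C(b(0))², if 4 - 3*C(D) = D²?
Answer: 16/9 ≈ 1.7778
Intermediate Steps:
C(D) = 4/3 - D²/3
C(b(0))² = (4/3 - ⅓*0²)² = (4/3 - ⅓*0)² = (4/3 + 0)² = (4/3)² = 16/9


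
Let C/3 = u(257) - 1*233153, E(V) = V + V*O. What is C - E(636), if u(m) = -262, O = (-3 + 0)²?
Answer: -706605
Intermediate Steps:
O = 9 (O = (-3)² = 9)
E(V) = 10*V (E(V) = V + V*9 = V + 9*V = 10*V)
C = -700245 (C = 3*(-262 - 1*233153) = 3*(-262 - 233153) = 3*(-233415) = -700245)
C - E(636) = -700245 - 10*636 = -700245 - 1*6360 = -700245 - 6360 = -706605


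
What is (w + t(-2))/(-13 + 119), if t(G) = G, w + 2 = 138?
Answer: 67/53 ≈ 1.2642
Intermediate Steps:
w = 136 (w = -2 + 138 = 136)
(w + t(-2))/(-13 + 119) = (136 - 2)/(-13 + 119) = 134/106 = 134*(1/106) = 67/53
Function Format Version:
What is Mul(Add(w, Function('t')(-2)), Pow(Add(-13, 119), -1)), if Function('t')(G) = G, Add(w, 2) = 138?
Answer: Rational(67, 53) ≈ 1.2642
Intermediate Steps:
w = 136 (w = Add(-2, 138) = 136)
Mul(Add(w, Function('t')(-2)), Pow(Add(-13, 119), -1)) = Mul(Add(136, -2), Pow(Add(-13, 119), -1)) = Mul(134, Pow(106, -1)) = Mul(134, Rational(1, 106)) = Rational(67, 53)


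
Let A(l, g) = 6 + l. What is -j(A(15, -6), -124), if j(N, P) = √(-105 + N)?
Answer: -2*I*√21 ≈ -9.1651*I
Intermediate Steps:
-j(A(15, -6), -124) = -√(-105 + (6 + 15)) = -√(-105 + 21) = -√(-84) = -2*I*√21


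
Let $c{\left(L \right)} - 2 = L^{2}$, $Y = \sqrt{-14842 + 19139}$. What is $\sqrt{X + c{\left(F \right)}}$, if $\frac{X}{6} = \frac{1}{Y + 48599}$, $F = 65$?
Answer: $\frac{\sqrt{205427979 + 4227 \sqrt{4297}}}{\sqrt{48599 + \sqrt{4297}}} \approx 65.015$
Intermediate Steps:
$Y = \sqrt{4297} \approx 65.552$
$c{\left(L \right)} = 2 + L^{2}$
$X = \frac{6}{48599 + \sqrt{4297}}$ ($X = \frac{6}{\sqrt{4297} + 48599} = \frac{6}{48599 + \sqrt{4297}} \approx 0.00012329$)
$\sqrt{X + c{\left(F \right)}} = \sqrt{\left(\frac{48599}{393643084} - \frac{\sqrt{4297}}{393643084}\right) + \left(2 + 65^{2}\right)} = \sqrt{\left(\frac{48599}{393643084} - \frac{\sqrt{4297}}{393643084}\right) + \left(2 + 4225\right)} = \sqrt{\left(\frac{48599}{393643084} - \frac{\sqrt{4297}}{393643084}\right) + 4227} = \sqrt{\frac{1663929364667}{393643084} - \frac{\sqrt{4297}}{393643084}}$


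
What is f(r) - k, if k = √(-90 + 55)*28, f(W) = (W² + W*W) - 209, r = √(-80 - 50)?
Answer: -469 - 28*I*√35 ≈ -469.0 - 165.65*I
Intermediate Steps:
r = I*√130 (r = √(-130) = I*√130 ≈ 11.402*I)
f(W) = -209 + 2*W² (f(W) = (W² + W²) - 209 = 2*W² - 209 = -209 + 2*W²)
k = 28*I*√35 (k = √(-35)*28 = (I*√35)*28 = 28*I*√35 ≈ 165.65*I)
f(r) - k = (-209 + 2*(I*√130)²) - 28*I*√35 = (-209 + 2*(-130)) - 28*I*√35 = (-209 - 260) - 28*I*√35 = -469 - 28*I*√35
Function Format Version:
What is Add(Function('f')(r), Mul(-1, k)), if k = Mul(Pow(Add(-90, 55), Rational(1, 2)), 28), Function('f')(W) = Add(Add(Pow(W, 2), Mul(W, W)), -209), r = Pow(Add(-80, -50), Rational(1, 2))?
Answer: Add(-469, Mul(-28, I, Pow(35, Rational(1, 2)))) ≈ Add(-469.00, Mul(-165.65, I))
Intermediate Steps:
r = Mul(I, Pow(130, Rational(1, 2))) (r = Pow(-130, Rational(1, 2)) = Mul(I, Pow(130, Rational(1, 2))) ≈ Mul(11.402, I))
Function('f')(W) = Add(-209, Mul(2, Pow(W, 2))) (Function('f')(W) = Add(Add(Pow(W, 2), Pow(W, 2)), -209) = Add(Mul(2, Pow(W, 2)), -209) = Add(-209, Mul(2, Pow(W, 2))))
k = Mul(28, I, Pow(35, Rational(1, 2))) (k = Mul(Pow(-35, Rational(1, 2)), 28) = Mul(Mul(I, Pow(35, Rational(1, 2))), 28) = Mul(28, I, Pow(35, Rational(1, 2))) ≈ Mul(165.65, I))
Add(Function('f')(r), Mul(-1, k)) = Add(Add(-209, Mul(2, Pow(Mul(I, Pow(130, Rational(1, 2))), 2))), Mul(-1, Mul(28, I, Pow(35, Rational(1, 2))))) = Add(Add(-209, Mul(2, -130)), Mul(-28, I, Pow(35, Rational(1, 2)))) = Add(Add(-209, -260), Mul(-28, I, Pow(35, Rational(1, 2)))) = Add(-469, Mul(-28, I, Pow(35, Rational(1, 2))))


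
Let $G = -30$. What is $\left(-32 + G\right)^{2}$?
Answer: $3844$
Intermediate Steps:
$\left(-32 + G\right)^{2} = \left(-32 - 30\right)^{2} = \left(-62\right)^{2} = 3844$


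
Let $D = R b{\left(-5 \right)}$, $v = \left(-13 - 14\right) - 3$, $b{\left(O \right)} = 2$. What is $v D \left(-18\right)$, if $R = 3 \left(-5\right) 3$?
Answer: $-48600$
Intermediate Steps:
$R = -45$ ($R = \left(-15\right) 3 = -45$)
$v = -30$ ($v = -27 - 3 = -30$)
$D = -90$ ($D = \left(-45\right) 2 = -90$)
$v D \left(-18\right) = \left(-30\right) \left(-90\right) \left(-18\right) = 2700 \left(-18\right) = -48600$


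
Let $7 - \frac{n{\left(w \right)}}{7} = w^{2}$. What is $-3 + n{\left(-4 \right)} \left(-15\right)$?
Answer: $942$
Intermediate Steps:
$n{\left(w \right)} = 49 - 7 w^{2}$
$-3 + n{\left(-4 \right)} \left(-15\right) = -3 + \left(49 - 7 \left(-4\right)^{2}\right) \left(-15\right) = -3 + \left(49 - 112\right) \left(-15\right) = -3 - -945 = -3 + 945 = 942$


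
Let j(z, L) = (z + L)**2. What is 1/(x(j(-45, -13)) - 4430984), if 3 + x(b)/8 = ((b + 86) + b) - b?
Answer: -1/4403408 ≈ -2.2710e-7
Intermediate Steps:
j(z, L) = (L + z)**2
x(b) = 664 + 8*b (x(b) = -24 + 8*(((b + 86) + b) - b) = -24 + 8*(((86 + b) + b) - b) = -24 + 8*((86 + 2*b) - b) = -24 + 8*(86 + b) = -24 + (688 + 8*b) = 664 + 8*b)
1/(x(j(-45, -13)) - 4430984) = 1/((664 + 8*(-13 - 45)**2) - 4430984) = 1/((664 + 8*(-58)**2) - 4430984) = 1/((664 + 8*3364) - 4430984) = 1/((664 + 26912) - 4430984) = 1/(27576 - 4430984) = 1/(-4403408) = -1/4403408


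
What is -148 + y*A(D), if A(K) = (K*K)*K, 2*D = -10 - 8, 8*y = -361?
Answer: 261985/8 ≈ 32748.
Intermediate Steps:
y = -361/8 (y = (⅛)*(-361) = -361/8 ≈ -45.125)
D = -9 (D = (-10 - 8)/2 = (½)*(-18) = -9)
A(K) = K³ (A(K) = K²*K = K³)
-148 + y*A(D) = -148 - 361/8*(-9)³ = -148 - 361/8*(-729) = -148 + 263169/8 = 261985/8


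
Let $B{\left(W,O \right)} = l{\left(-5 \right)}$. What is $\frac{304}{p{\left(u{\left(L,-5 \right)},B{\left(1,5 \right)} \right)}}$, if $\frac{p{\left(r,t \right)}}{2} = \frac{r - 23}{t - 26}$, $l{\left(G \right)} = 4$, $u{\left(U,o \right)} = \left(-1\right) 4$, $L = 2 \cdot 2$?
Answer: $\frac{3344}{27} \approx 123.85$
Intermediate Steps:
$L = 4$
$u{\left(U,o \right)} = -4$
$B{\left(W,O \right)} = 4$
$p{\left(r,t \right)} = \frac{2 \left(-23 + r\right)}{-26 + t}$ ($p{\left(r,t \right)} = 2 \frac{r - 23}{t - 26} = 2 \frac{-23 + r}{-26 + t} = \frac{2 \left(-23 + r\right)}{-26 + t}$)
$\frac{304}{p{\left(u{\left(L,-5 \right)},B{\left(1,5 \right)} \right)}} = \frac{304}{2 \frac{1}{-26 + 4} \left(-23 - 4\right)} = \frac{304}{2 \frac{1}{-22} \left(-27\right)} = \frac{304}{2 \left(- \frac{1}{22}\right) \left(-27\right)} = \frac{304}{\frac{27}{11}} = 304 \cdot \frac{11}{27} = \frac{3344}{27}$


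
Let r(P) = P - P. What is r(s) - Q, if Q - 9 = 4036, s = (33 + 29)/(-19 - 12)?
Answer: -4045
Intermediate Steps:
s = -2 (s = 62/(-31) = 62*(-1/31) = -2)
Q = 4045 (Q = 9 + 4036 = 4045)
r(P) = 0
r(s) - Q = 0 - 1*4045 = 0 - 4045 = -4045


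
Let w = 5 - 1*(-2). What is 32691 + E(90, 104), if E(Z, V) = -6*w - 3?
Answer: 32646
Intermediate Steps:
w = 7 (w = 5 + 2 = 7)
E(Z, V) = -45 (E(Z, V) = -6*7 - 3 = -42 - 3 = -45)
32691 + E(90, 104) = 32691 - 45 = 32646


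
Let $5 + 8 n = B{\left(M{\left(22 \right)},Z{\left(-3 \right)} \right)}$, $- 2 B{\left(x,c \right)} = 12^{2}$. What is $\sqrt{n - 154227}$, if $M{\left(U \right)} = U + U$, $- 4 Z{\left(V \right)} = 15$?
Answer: $\frac{i \sqrt{2467786}}{4} \approx 392.73 i$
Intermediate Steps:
$Z{\left(V \right)} = - \frac{15}{4}$ ($Z{\left(V \right)} = \left(- \frac{1}{4}\right) 15 = - \frac{15}{4}$)
$M{\left(U \right)} = 2 U$
$B{\left(x,c \right)} = -72$ ($B{\left(x,c \right)} = - \frac{12^{2}}{2} = \left(- \frac{1}{2}\right) 144 = -72$)
$n = - \frac{77}{8}$ ($n = - \frac{5}{8} + \frac{1}{8} \left(-72\right) = - \frac{5}{8} - 9 = - \frac{77}{8} \approx -9.625$)
$\sqrt{n - 154227} = \sqrt{- \frac{77}{8} - 154227} = \sqrt{- \frac{1233893}{8}} = \frac{i \sqrt{2467786}}{4}$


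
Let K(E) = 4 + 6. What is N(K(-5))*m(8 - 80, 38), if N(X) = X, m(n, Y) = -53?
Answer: -530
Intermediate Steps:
K(E) = 10
N(K(-5))*m(8 - 80, 38) = 10*(-53) = -530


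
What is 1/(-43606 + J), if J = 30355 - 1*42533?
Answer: -1/55784 ≈ -1.7926e-5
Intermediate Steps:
J = -12178 (J = 30355 - 42533 = -12178)
1/(-43606 + J) = 1/(-43606 - 12178) = 1/(-55784) = -1/55784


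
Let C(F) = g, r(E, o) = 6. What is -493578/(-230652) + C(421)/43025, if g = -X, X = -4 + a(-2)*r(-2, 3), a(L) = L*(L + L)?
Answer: 1179224709/551322350 ≈ 2.1389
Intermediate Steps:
a(L) = 2*L**2 (a(L) = L*(2*L) = 2*L**2)
X = 44 (X = -4 + (2*(-2)**2)*6 = -4 + (2*4)*6 = -4 + 8*6 = -4 + 48 = 44)
g = -44 (g = -1*44 = -44)
C(F) = -44
-493578/(-230652) + C(421)/43025 = -493578/(-230652) - 44/43025 = -493578*(-1/230652) - 44*1/43025 = 27421/12814 - 44/43025 = 1179224709/551322350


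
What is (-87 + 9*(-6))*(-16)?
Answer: 2256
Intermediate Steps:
(-87 + 9*(-6))*(-16) = (-87 - 54)*(-16) = -141*(-16) = 2256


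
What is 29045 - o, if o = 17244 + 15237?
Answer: -3436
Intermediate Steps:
o = 32481
29045 - o = 29045 - 1*32481 = 29045 - 32481 = -3436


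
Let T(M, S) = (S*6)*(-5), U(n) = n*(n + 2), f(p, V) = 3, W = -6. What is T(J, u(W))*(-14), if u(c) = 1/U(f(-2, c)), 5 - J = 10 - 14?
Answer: 28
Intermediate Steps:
U(n) = n*(2 + n)
J = 9 (J = 5 - (10 - 14) = 5 - 1*(-4) = 5 + 4 = 9)
u(c) = 1/15 (u(c) = 1/(3*(2 + 3)) = 1/(3*5) = 1/15)
T(M, S) = -30*S (T(M, S) = (6*S)*(-5) = -30*S)
T(J, u(W))*(-14) = -30*1/15*(-14) = -2*(-14) = 28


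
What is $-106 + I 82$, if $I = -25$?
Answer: $-2156$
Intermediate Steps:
$-106 + I 82 = -106 - 2050 = -2156$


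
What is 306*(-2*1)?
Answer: -612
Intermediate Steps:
306*(-2*1) = 306*(-2) = -612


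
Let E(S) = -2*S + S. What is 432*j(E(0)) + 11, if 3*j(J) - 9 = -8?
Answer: 155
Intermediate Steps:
E(S) = -S
j(J) = ⅓ (j(J) = 3 + (⅓)*(-8) = 3 - 8/3 = ⅓)
432*j(E(0)) + 11 = 432*(⅓) + 11 = 144 + 11 = 155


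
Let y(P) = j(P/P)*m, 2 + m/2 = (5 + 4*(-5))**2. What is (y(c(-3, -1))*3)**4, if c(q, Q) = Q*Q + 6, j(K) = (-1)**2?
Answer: 3204973579536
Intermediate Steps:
j(K) = 1
c(q, Q) = 6 + Q**2 (c(q, Q) = Q**2 + 6 = 6 + Q**2)
m = 446 (m = -4 + 2*(5 + 4*(-5))**2 = -4 + 2*(5 - 20)**2 = -4 + 2*(-15)**2 = -4 + 2*225 = -4 + 450 = 446)
y(P) = 446 (y(P) = 1*446 = 446)
(y(c(-3, -1))*3)**4 = (446*3)**4 = 1338**4 = 3204973579536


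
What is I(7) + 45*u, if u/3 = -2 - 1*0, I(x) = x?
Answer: -263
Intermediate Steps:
u = -6 (u = 3*(-2 - 1*0) = 3*(-2 + 0) = 3*(-2) = -6)
I(7) + 45*u = 7 + 45*(-6) = 7 - 270 = -263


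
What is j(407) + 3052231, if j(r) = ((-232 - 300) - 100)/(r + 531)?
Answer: 1431496023/469 ≈ 3.0522e+6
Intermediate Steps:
j(r) = -632/(531 + r) (j(r) = (-532 - 100)/(531 + r) = -632/(531 + r))
j(407) + 3052231 = -632/(531 + 407) + 3052231 = -632/938 + 3052231 = -632*1/938 + 3052231 = -316/469 + 3052231 = 1431496023/469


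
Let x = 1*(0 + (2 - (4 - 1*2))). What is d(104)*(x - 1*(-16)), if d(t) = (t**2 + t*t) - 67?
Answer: 345040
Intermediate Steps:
x = 0 (x = 1*(0 + (2 - (4 - 2))) = 1*(0 + (2 - 1*2)) = 1*(0 + (2 - 2)) = 1*(0 + 0) = 1*0 = 0)
d(t) = -67 + 2*t**2 (d(t) = (t**2 + t**2) - 67 = 2*t**2 - 67 = -67 + 2*t**2)
d(104)*(x - 1*(-16)) = (-67 + 2*104**2)*(0 - 1*(-16)) = (-67 + 2*10816)*(0 + 16) = (-67 + 21632)*16 = 21565*16 = 345040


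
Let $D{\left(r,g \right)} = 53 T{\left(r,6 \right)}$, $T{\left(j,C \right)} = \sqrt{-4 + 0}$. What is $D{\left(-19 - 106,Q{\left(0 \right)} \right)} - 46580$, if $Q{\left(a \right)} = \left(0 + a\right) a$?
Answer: $-46580 + 106 i \approx -46580.0 + 106.0 i$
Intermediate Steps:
$Q{\left(a \right)} = a^{2}$ ($Q{\left(a \right)} = a a = a^{2}$)
$T{\left(j,C \right)} = 2 i$ ($T{\left(j,C \right)} = \sqrt{-4} = 2 i$)
$D{\left(r,g \right)} = 106 i$ ($D{\left(r,g \right)} = 53 \cdot 2 i = 106 i$)
$D{\left(-19 - 106,Q{\left(0 \right)} \right)} - 46580 = 106 i - 46580 = -46580 + 106 i$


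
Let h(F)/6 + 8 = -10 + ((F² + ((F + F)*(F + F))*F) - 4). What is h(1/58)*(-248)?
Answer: 798386772/24389 ≈ 32736.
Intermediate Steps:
h(F) = -132 + 6*F² + 24*F³ (h(F) = -48 + 6*(-10 + ((F² + ((F + F)*(F + F))*F) - 4)) = -48 + 6*(-10 + ((F² + ((2*F)*(2*F))*F) - 4)) = -48 + 6*(-10 + ((F² + (4*F²)*F) - 4)) = -48 + 6*(-10 + ((F² + 4*F³) - 4)) = -48 + 6*(-10 + (-4 + F² + 4*F³)) = -48 + 6*(-14 + F² + 4*F³) = -48 + (-84 + 6*F² + 24*F³) = -132 + 6*F² + 24*F³)
h(1/58)*(-248) = (-132 + 6*(1/58)² + 24*(1/58)³)*(-248) = (-132 + 6*(1/3364) + 24*(1/195112))*(-248) = (-132 + 3/1682 + 3/24389)*(-248) = -6438603/48778*(-248) = 798386772/24389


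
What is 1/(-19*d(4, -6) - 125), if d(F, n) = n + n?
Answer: 1/103 ≈ 0.0097087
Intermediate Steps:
d(F, n) = 2*n
1/(-19*d(4, -6) - 125) = 1/(-38*(-6) - 125) = 1/(-19*(-12) - 125) = 1/(228 - 125) = 1/103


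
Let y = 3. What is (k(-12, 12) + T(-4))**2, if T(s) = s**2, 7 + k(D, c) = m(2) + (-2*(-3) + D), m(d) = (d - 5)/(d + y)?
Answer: 144/25 ≈ 5.7600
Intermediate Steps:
m(d) = (-5 + d)/(3 + d) (m(d) = (d - 5)/(d + 3) = (-5 + d)/(3 + d))
k(D, c) = -8/5 + D (k(D, c) = -7 + ((-5 + 2)/(3 + 2) + (-2*(-3) + D)) = -7 + (-3/5 + (6 + D)) = -7 + (27/5 + D) = -8/5 + D)
(k(-12, 12) + T(-4))**2 = ((-8/5 - 12) + (-4)**2)**2 = (-68/5 + 16)**2 = (12/5)**2 = 144/25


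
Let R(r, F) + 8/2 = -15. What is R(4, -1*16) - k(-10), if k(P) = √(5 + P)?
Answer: -19 - I*√5 ≈ -19.0 - 2.2361*I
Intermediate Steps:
R(r, F) = -19 (R(r, F) = -4 - 15 = -19)
R(4, -1*16) - k(-10) = -19 - √(5 - 10) = -19 - √(-5) = -19 - I*√5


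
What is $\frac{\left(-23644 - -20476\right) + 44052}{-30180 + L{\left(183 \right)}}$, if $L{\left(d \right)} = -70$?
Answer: $- \frac{20442}{15125} \approx -1.3515$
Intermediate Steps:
$\frac{\left(-23644 - -20476\right) + 44052}{-30180 + L{\left(183 \right)}} = \frac{\left(-23644 - -20476\right) + 44052}{-30180 - 70} = \frac{\left(-23644 + 20476\right) + 44052}{-30250} = \left(-3168 + 44052\right) \left(- \frac{1}{30250}\right) = 40884 \left(- \frac{1}{30250}\right) = - \frac{20442}{15125}$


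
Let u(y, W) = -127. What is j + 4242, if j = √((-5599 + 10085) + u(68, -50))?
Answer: 4242 + √4359 ≈ 4308.0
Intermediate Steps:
j = √4359 (j = √((-5599 + 10085) - 127) = √(4486 - 127) = √4359 ≈ 66.023)
j + 4242 = √4359 + 4242 = 4242 + √4359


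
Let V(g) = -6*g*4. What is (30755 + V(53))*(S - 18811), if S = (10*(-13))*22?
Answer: -638926093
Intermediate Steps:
S = -2860 (S = -130*22 = -2860)
V(g) = -24*g
(30755 + V(53))*(S - 18811) = (30755 - 24*53)*(-2860 - 18811) = (30755 - 1272)*(-21671) = 29483*(-21671) = -638926093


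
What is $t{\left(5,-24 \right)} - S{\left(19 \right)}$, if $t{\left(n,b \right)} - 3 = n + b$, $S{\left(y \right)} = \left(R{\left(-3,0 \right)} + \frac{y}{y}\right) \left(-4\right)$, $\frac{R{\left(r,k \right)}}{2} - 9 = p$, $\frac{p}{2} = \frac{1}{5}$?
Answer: $\frac{316}{5} \approx 63.2$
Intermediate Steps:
$p = \frac{2}{5} \approx 0.4$
$R{\left(r,k \right)} = \frac{94}{5}$ ($R{\left(r,k \right)} = 18 + 2 \cdot \frac{2}{5} = 18 + \frac{4}{5} = \frac{94}{5}$)
$S{\left(y \right)} = - \frac{396}{5}$ ($S{\left(y \right)} = \left(\frac{94}{5} + \frac{y}{y}\right) \left(-4\right) = \left(\frac{94}{5} + 1\right) \left(-4\right) = \frac{99}{5} \left(-4\right) = - \frac{396}{5}$)
$t{\left(n,b \right)} = 3 + b + n$ ($t{\left(n,b \right)} = 3 + \left(n + b\right) = 3 + \left(b + n\right) = 3 + b + n$)
$t{\left(5,-24 \right)} - S{\left(19 \right)} = \left(3 - 24 + 5\right) - - \frac{396}{5} = -16 + \frac{396}{5} = \frac{316}{5}$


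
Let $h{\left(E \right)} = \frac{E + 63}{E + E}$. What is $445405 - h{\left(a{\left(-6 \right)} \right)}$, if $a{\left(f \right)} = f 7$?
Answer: $\frac{1781621}{4} \approx 4.4541 \cdot 10^{5}$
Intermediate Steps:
$a{\left(f \right)} = 7 f$
$h{\left(E \right)} = \frac{63 + E}{2 E}$
$445405 - h{\left(a{\left(-6 \right)} \right)} = 445405 - \frac{63 + 7 \left(-6\right)}{2 \cdot 7 \left(-6\right)} = 445405 - \frac{63 - 42}{2 \left(-42\right)} = 445405 - \frac{1}{2} \left(- \frac{1}{42}\right) 21 = 445405 - - \frac{1}{4} = 445405 + \frac{1}{4} = \frac{1781621}{4}$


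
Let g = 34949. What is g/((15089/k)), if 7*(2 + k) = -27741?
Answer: -138572785/15089 ≈ -9183.7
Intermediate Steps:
k = -3965 (k = -2 + (⅐)*(-27741) = -2 - 3963 = -3965)
g/((15089/k)) = 34949/((15089/(-3965))) = 34949/((15089*(-1/3965))) = 34949/(-15089/3965) = 34949*(-3965/15089) = -138572785/15089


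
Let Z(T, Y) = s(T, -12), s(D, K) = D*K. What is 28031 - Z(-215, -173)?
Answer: 25451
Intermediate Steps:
Z(T, Y) = -12*T (Z(T, Y) = T*(-12) = -12*T)
28031 - Z(-215, -173) = 28031 - (-12)*(-215) = 28031 - 1*2580 = 28031 - 2580 = 25451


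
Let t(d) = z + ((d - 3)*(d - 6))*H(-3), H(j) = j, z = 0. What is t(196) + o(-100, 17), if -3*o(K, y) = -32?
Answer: -329998/3 ≈ -1.1000e+5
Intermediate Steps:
o(K, y) = 32/3 (o(K, y) = -⅓*(-32) = 32/3)
t(d) = -3*(-6 + d)*(-3 + d) (t(d) = 0 + ((d - 3)*(d - 6))*(-3) = 0 + ((-3 + d)*(-6 + d))*(-3) = 0 + ((-6 + d)*(-3 + d))*(-3) = 0 - 3*(-6 + d)*(-3 + d) = -3*(-6 + d)*(-3 + d))
t(196) + o(-100, 17) = (-54 - 3*196² + 27*196) + 32/3 = (-54 - 3*38416 + 5292) + 32/3 = (-54 - 115248 + 5292) + 32/3 = -110010 + 32/3 = -329998/3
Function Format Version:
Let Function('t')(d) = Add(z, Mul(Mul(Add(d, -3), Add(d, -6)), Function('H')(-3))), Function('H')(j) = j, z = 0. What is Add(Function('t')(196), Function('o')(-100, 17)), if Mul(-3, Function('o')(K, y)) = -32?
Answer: Rational(-329998, 3) ≈ -1.1000e+5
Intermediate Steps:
Function('o')(K, y) = Rational(32, 3) (Function('o')(K, y) = Mul(Rational(-1, 3), -32) = Rational(32, 3))
Function('t')(d) = Mul(-3, Add(-6, d), Add(-3, d)) (Function('t')(d) = Add(0, Mul(Mul(Add(d, -3), Add(d, -6)), -3)) = Add(0, Mul(Mul(Add(-3, d), Add(-6, d)), -3)) = Add(0, Mul(Mul(Add(-6, d), Add(-3, d)), -3)) = Add(0, Mul(-3, Add(-6, d), Add(-3, d))) = Mul(-3, Add(-6, d), Add(-3, d)))
Add(Function('t')(196), Function('o')(-100, 17)) = Add(Add(-54, Mul(-3, Pow(196, 2)), Mul(27, 196)), Rational(32, 3)) = Add(Add(-54, Mul(-3, 38416), 5292), Rational(32, 3)) = Add(Add(-54, -115248, 5292), Rational(32, 3)) = Add(-110010, Rational(32, 3)) = Rational(-329998, 3)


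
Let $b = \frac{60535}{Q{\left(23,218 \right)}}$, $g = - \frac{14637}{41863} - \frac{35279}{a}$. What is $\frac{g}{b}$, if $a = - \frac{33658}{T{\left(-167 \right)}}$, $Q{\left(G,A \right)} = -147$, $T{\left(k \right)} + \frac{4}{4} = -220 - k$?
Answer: $\frac{5897965612644}{42647659768445} \approx 0.1383$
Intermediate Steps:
$T{\left(k \right)} = -221 - k$ ($T{\left(k \right)} = -1 - \left(220 + k\right) = -221 - k$)
$a = \frac{16829}{27}$ ($a = - \frac{33658}{-221 - -167} = - \frac{33658}{-221 + 167} = - \frac{33658}{-54} = \left(-33658\right) \left(- \frac{1}{54}\right) = \frac{16829}{27} \approx 623.3$)
$g = - \frac{40122215052}{704512427}$ ($g = - \frac{14637}{41863} - \frac{35279}{\frac{16829}{27}} = \left(-14637\right) \frac{1}{41863} - \frac{952533}{16829} = - \frac{14637}{41863} - \frac{952533}{16829} = - \frac{40122215052}{704512427} \approx -56.95$)
$b = - \frac{60535}{147}$ ($b = \frac{60535}{-147} = 60535 \left(- \frac{1}{147}\right) = - \frac{60535}{147} \approx -411.8$)
$\frac{g}{b} = - \frac{40122215052}{704512427 \left(- \frac{60535}{147}\right)} = \left(- \frac{40122215052}{704512427}\right) \left(- \frac{147}{60535}\right) = \frac{5897965612644}{42647659768445}$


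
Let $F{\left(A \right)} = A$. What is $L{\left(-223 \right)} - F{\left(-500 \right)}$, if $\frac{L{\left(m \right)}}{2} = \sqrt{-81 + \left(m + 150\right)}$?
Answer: $500 + 2 i \sqrt{154} \approx 500.0 + 24.819 i$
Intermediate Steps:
$L{\left(m \right)} = 2 \sqrt{69 + m}$ ($L{\left(m \right)} = 2 \sqrt{-81 + \left(m + 150\right)} = 2 \sqrt{-81 + \left(150 + m\right)} = 2 \sqrt{69 + m}$)
$L{\left(-223 \right)} - F{\left(-500 \right)} = 2 \sqrt{69 - 223} - -500 = 2 \sqrt{-154} + 500 = 2 i \sqrt{154} + 500 = 500 + 2 i \sqrt{154}$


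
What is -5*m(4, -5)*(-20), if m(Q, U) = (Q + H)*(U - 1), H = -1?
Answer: -1800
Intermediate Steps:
m(Q, U) = (-1 + Q)*(-1 + U) (m(Q, U) = (Q - 1)*(U - 1) = (-1 + Q)*(-1 + U))
-5*m(4, -5)*(-20) = -5*(1 - 1*4 - 1*(-5) + 4*(-5))*(-20) = -5*(1 - 4 + 5 - 20)*(-20) = -5*(-18)*(-20) = 90*(-20) = -1800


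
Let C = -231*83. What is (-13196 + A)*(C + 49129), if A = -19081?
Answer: -966889812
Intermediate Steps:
C = -19173
(-13196 + A)*(C + 49129) = (-13196 - 19081)*(-19173 + 49129) = -32277*29956 = -966889812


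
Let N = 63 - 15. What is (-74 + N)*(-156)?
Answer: 4056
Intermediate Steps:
N = 48
(-74 + N)*(-156) = (-74 + 48)*(-156) = -26*(-156) = 4056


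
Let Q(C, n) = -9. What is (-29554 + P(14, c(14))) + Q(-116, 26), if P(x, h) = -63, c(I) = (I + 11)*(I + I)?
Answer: -29626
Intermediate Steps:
c(I) = 2*I*(11 + I) (c(I) = (11 + I)*(2*I) = 2*I*(11 + I))
(-29554 + P(14, c(14))) + Q(-116, 26) = (-29554 - 63) - 9 = -29617 - 9 = -29626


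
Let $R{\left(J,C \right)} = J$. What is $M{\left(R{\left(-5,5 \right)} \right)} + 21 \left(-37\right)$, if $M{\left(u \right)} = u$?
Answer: $-782$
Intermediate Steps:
$M{\left(R{\left(-5,5 \right)} \right)} + 21 \left(-37\right) = -5 + 21 \left(-37\right) = -5 - 777 = -782$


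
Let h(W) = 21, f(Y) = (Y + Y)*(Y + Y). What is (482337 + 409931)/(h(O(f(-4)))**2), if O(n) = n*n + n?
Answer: 892268/441 ≈ 2023.3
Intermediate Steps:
f(Y) = 4*Y**2 (f(Y) = (2*Y)*(2*Y) = 4*Y**2)
O(n) = n + n**2 (O(n) = n**2 + n = n + n**2)
(482337 + 409931)/(h(O(f(-4)))**2) = (482337 + 409931)/(21**2) = 892268/441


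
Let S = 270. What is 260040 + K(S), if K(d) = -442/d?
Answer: 35105179/135 ≈ 2.6004e+5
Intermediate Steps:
260040 + K(S) = 260040 - 442/270 = 260040 - 442*1/270 = 260040 - 221/135 = 35105179/135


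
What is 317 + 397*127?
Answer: 50736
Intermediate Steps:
317 + 397*127 = 317 + 50419 = 50736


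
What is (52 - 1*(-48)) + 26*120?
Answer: 3220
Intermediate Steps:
(52 - 1*(-48)) + 26*120 = (52 + 48) + 3120 = 100 + 3120 = 3220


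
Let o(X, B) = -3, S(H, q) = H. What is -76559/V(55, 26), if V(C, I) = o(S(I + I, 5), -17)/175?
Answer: 13397825/3 ≈ 4.4659e+6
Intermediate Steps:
V(C, I) = -3/175
-76559/V(55, 26) = -76559/(-3/175) = -76559*(-175/3) = 13397825/3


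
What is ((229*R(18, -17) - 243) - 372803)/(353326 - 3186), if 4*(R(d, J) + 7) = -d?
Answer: -107337/100040 ≈ -1.0729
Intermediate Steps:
R(d, J) = -7 - d/4 (R(d, J) = -7 + (-d)/4 = -7 - d/4)
((229*R(18, -17) - 243) - 372803)/(353326 - 3186) = ((229*(-7 - ¼*18) - 243) - 372803)/(353326 - 3186) = ((229*(-7 - 9/2) - 243) - 372803)/350140 = ((229*(-23/2) - 243) - 372803)*(1/350140) = ((-5267/2 - 243) - 372803)*(1/350140) = (-5753/2 - 372803)*(1/350140) = -751359/2*1/350140 = -107337/100040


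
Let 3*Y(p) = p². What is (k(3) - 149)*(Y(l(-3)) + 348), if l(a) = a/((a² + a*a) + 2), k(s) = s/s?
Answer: -5150511/100 ≈ -51505.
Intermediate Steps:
k(s) = 1
l(a) = a/(2 + 2*a²) (l(a) = a/((a² + a²) + 2) = a/(2*a² + 2) = a/(2 + 2*a²))
Y(p) = p²/3
(k(3) - 149)*(Y(l(-3)) + 348) = (1 - 149)*(((½)*(-3)/(1 + (-3)²))²/3 + 348) = -148*(((½)*(-3)/(1 + 9))²/3 + 348) = -148*(((½)*(-3)/10)²/3 + 348) = -148*(((½)*(-3)*(⅒))²/3 + 348) = -148*((-3/20)²/3 + 348) = -148*((⅓)*(9/400) + 348) = -148*(3/400 + 348) = -148*139203/400 = -5150511/100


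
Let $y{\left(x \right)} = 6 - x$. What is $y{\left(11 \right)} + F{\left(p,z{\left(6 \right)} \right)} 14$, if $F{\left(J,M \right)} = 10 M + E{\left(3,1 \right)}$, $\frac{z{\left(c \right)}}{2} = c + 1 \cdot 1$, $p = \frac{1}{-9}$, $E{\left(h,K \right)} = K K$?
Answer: $1969$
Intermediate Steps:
$E{\left(h,K \right)} = K^{2}$
$p = - \frac{1}{9} \approx -0.11111$
$z{\left(c \right)} = 2 + 2 c$ ($z{\left(c \right)} = 2 \left(c + 1 \cdot 1\right) = 2 \left(c + 1\right) = 2 \left(1 + c\right) = 2 + 2 c$)
$F{\left(J,M \right)} = 1 + 10 M$ ($F{\left(J,M \right)} = 10 M + 1^{2} = 10 M + 1 = 1 + 10 M$)
$y{\left(11 \right)} + F{\left(p,z{\left(6 \right)} \right)} 14 = \left(6 - 11\right) + \left(1 + 10 \left(2 + 2 \cdot 6\right)\right) 14 = \left(6 - 11\right) + \left(1 + 10 \left(2 + 12\right)\right) 14 = -5 + \left(1 + 10 \cdot 14\right) 14 = -5 + \left(1 + 140\right) 14 = -5 + 141 \cdot 14 = -5 + 1974 = 1969$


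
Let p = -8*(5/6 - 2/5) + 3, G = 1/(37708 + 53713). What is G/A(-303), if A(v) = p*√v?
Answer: 5*I*√303/64634647 ≈ 1.3466e-6*I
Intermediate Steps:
G = 1/91421 ≈ 1.0938e-5
p = -7/15 (p = -8*(5*(⅙) - 2*⅕) + 3 = -8*(⅚ - ⅖) + 3 = -8*13/30 + 3 = -52/15 + 3 = -7/15 ≈ -0.46667)
A(v) = -7*√v/15
G/A(-303) = 1/(91421*((-7*I*√303/15))) = (5*I*√303/707)/91421 = 5*I*√303/64634647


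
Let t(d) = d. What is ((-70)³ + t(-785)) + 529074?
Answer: 185289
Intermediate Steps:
((-70)³ + t(-785)) + 529074 = ((-70)³ - 785) + 529074 = (-343000 - 785) + 529074 = -343785 + 529074 = 185289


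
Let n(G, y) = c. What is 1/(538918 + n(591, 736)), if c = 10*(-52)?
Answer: 1/538398 ≈ 1.8574e-6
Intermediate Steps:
c = -520
n(G, y) = -520
1/(538918 + n(591, 736)) = 1/(538918 - 520) = 1/538398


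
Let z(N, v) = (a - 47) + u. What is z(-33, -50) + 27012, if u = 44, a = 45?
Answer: 27054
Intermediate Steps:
z(N, v) = 42 (z(N, v) = (45 - 47) + 44 = -2 + 44 = 42)
z(-33, -50) + 27012 = 42 + 27012 = 27054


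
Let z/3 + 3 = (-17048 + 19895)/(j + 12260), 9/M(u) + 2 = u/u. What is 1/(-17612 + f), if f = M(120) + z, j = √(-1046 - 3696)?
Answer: (-√4742 + 12260*I)/(-216135259*I + 17630*√4742) ≈ -5.6724e-5 + 1.259e-11*I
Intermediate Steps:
M(u) = -9 (M(u) = 9/(-2 + u/u) = 9/(-2 + 1) = 9/(-1) = 9*(-1) = -9)
j = I*√4742 (j = √(-4742) = I*√4742 ≈ 68.862*I)
z = -9 + 8541/(12260 + I*√4742) (z = -9 + 3*((-17048 + 19895)/(I*√4742 + 12260)) = -9 + 3*(2847/(12260 + I*√4742)) = -9 + 8541/(12260 + I*√4742) ≈ -8.3034 - 0.0039129*I)
f = -9 + 9*(-√4742 + 11311*I)/(√4742 - 12260*I) ≈ -17.303 - 0.0039129*I
1/(-17612 + f) = 1/(-17612 + 9*(-2*√4742 + 23571*I)/(√4742 - 12260*I))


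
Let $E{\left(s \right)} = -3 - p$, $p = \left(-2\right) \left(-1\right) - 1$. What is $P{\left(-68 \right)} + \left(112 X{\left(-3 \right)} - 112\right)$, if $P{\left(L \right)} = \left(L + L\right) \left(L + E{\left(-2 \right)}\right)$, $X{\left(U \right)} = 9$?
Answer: $10688$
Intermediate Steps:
$p = 1$ ($p = 2 - 1 = 1$)
$E{\left(s \right)} = -4$ ($E{\left(s \right)} = -3 - 1 = -4$)
$P{\left(L \right)} = 2 L \left(-4 + L\right)$ ($P{\left(L \right)} = \left(L + L\right) \left(L - 4\right) = 2 L \left(-4 + L\right)$)
$P{\left(-68 \right)} + \left(112 X{\left(-3 \right)} - 112\right) = 2 \left(-68\right) \left(-4 - 68\right) + \left(112 \cdot 9 - 112\right) = 2 \left(-68\right) \left(-72\right) + \left(1008 - 112\right) = 9792 + 896 = 10688$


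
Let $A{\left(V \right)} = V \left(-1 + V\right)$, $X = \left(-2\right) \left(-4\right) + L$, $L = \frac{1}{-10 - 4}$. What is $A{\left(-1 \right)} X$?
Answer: $\frac{111}{7} \approx 15.857$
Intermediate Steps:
$L = - \frac{1}{14}$ ($L = \frac{1}{-14} = - \frac{1}{14} \approx -0.071429$)
$X = \frac{111}{14}$ ($X = \left(-2\right) \left(-4\right) - \frac{1}{14} = 8 - \frac{1}{14} = \frac{111}{14} \approx 7.9286$)
$A{\left(-1 \right)} X = - (-1 - 1) \frac{111}{14} = \left(-1\right) \left(-2\right) \frac{111}{14} = 2 \cdot \frac{111}{14} = \frac{111}{7}$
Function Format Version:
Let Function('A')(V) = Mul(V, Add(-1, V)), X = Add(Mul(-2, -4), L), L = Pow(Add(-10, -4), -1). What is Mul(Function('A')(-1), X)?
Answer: Rational(111, 7) ≈ 15.857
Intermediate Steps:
L = Rational(-1, 14) (L = Pow(-14, -1) = Rational(-1, 14) ≈ -0.071429)
X = Rational(111, 14) (X = Add(Mul(-2, -4), Rational(-1, 14)) = Add(8, Rational(-1, 14)) = Rational(111, 14) ≈ 7.9286)
Mul(Function('A')(-1), X) = Mul(Mul(-1, Add(-1, -1)), Rational(111, 14)) = Mul(Mul(-1, -2), Rational(111, 14)) = Mul(2, Rational(111, 14)) = Rational(111, 7)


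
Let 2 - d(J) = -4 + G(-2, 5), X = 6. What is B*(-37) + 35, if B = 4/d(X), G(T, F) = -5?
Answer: 237/11 ≈ 21.545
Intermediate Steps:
d(J) = 11 (d(J) = 2 - (-4 - 5) = 2 - 1*(-9) = 2 + 9 = 11)
B = 4/11 ≈ 0.36364
B*(-37) + 35 = (4/11)*(-37) + 35 = -148/11 + 35 = 237/11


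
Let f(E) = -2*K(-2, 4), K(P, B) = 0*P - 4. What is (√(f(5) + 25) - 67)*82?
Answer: -5494 + 82*√33 ≈ -5022.9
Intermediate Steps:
K(P, B) = -4 (K(P, B) = 0 - 4 = -4)
f(E) = 8 (f(E) = -2*(-4) = 8)
(√(f(5) + 25) - 67)*82 = (√(8 + 25) - 67)*82 = (√33 - 67)*82 = (-67 + √33)*82 = -5494 + 82*√33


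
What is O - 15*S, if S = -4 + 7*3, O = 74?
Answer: -181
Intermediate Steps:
S = 17 (S = -4 + 21 = 17)
O - 15*S = 74 - 15*17 = 74 - 255 = -181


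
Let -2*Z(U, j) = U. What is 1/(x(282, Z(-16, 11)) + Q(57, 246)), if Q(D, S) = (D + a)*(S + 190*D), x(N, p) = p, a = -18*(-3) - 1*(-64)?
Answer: 1/1938308 ≈ 5.1591e-7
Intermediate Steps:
Z(U, j) = -U/2
a = 118 (a = 54 + 64 = 118)
Q(D, S) = (118 + D)*(S + 190*D) (Q(D, S) = (D + 118)*(S + 190*D) = (118 + D)*(S + 190*D))
1/(x(282, Z(-16, 11)) + Q(57, 246)) = 1/(-1/2*(-16) + (118*246 + 190*57**2 + 22420*57 + 57*246)) = 1/(8 + (29028 + 190*3249 + 1277940 + 14022)) = 1/(8 + (29028 + 617310 + 1277940 + 14022)) = 1/(8 + 1938300) = 1/1938308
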